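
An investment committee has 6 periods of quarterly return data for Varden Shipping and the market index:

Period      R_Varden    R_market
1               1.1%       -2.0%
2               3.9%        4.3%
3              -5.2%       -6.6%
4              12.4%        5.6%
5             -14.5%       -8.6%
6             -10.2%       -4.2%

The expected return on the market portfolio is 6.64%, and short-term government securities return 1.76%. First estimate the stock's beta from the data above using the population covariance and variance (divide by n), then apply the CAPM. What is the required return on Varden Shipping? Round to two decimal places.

Mean R_i = (1.1 + 3.9 − 5.2 + 12.4 − 14.5 − 10.2) / 6 = -2.0833%
Mean R_m = (-2.0 + 4.3 − 6.6 + 5.6 − 8.6 − 4.2) / 6 = -1.9167%
Σ(R_i − R̄_i)(R_m − R̄_m) = 261.9117  ⇒  Cov = 261.9117 / 6 = 43.6520
Σ(R_m − R̄_m)² = 166.9683  ⇒  Var(R_m) = 166.9683 / 6 = 27.8281
β = Cov / Var(R_m) = 43.6520 / 27.8281 = 1.5686
MRP = 6.64% − 1.76% = 4.88%
E(R) = R_f + β × MRP = 1.76% + 1.5686 × 4.88% = 9.41%

9.41%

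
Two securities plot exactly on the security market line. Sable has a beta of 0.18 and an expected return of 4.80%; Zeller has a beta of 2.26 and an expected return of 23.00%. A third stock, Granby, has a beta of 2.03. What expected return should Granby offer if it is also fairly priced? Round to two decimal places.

MRP (SML slope) = (23.00% − 4.80%) / (2.26 − 0.18) = 18.20% / 2.08 = 8.7500%
R_f (intercept) = 4.80% − 0.18 × 8.7500% = 3.2250%
E(R_Granby) = R_f + β × MRP = 3.2250% + 2.03 × 8.7500% = 20.99%

20.99%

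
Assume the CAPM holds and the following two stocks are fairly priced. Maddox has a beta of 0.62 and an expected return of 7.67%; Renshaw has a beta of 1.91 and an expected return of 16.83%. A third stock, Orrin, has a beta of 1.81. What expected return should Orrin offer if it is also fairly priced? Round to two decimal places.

16.12%

MRP (SML slope) = (16.83% − 7.67%) / (1.91 − 0.62) = 9.16% / 1.29 = 7.1008%
R_f (intercept) = 7.67% − 0.62 × 7.1008% = 3.2675%
E(R_Orrin) = R_f + β × MRP = 3.2675% + 1.81 × 7.1008% = 16.12%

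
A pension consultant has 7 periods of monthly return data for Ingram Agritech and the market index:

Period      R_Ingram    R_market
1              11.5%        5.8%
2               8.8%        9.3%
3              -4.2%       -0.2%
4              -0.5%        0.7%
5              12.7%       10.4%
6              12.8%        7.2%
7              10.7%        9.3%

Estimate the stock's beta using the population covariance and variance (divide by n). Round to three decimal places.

1.451

Mean R_i = (11.5 + 8.8 − 4.2 − 0.5 + 12.7 + 12.8 + 10.7) / 7 = 7.4000%
Mean R_m = (5.8 + 9.3 − 0.2 + 0.7 + 10.4 + 7.2 + 9.3) / 7 = 6.0714%
Σ(R_i − R̄_i)(R_m − R̄_m) = 158.2800  ⇒  Cov = 158.2800 / 7 = 22.6114
Σ(R_m − R̄_m)² = 109.1143  ⇒  Var(R_m) = 109.1143 / 7 = 15.5878
β = Cov / Var(R_m) = 22.6114 / 15.5878 = 1.4506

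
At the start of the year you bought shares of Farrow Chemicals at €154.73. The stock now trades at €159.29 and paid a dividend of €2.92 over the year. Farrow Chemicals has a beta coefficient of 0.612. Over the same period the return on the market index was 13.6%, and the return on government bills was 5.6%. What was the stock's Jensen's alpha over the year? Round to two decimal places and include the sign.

-5.66%

Realised HPR = (P1 + D1 − P0) / P0 = (159.29 + 2.92 − 154.73) / 154.73 = 7.48 / 154.73 = 4.8342%
MRP = 13.6% − 5.6% = 8.00%
CAPM required = R_f + β·MRP = 5.6% + 0.612 × 8.0% = 10.4960%
α = realised − required = 4.8342% − 10.4960% = -5.66%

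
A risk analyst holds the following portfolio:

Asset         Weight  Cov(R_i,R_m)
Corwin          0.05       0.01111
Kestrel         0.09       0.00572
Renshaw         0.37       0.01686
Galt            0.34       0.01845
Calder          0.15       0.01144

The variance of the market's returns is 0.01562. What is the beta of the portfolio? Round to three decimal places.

0.979

β_Corwin = 0.01111 / 0.01562 = 0.7113
β_Kestrel = 0.00572 / 0.01562 = 0.3662
β_Renshaw = 0.01686 / 0.01562 = 1.0794
β_Galt = 0.01845 / 0.01562 = 1.1812
β_Calder = 0.01144 / 0.01562 = 0.7324
β_P = Σ w_i β_i = 0.05×0.7113 + 0.09×0.3662 + 0.37×1.0794 + 0.34×1.1812 + 0.15×0.7324 = 0.9794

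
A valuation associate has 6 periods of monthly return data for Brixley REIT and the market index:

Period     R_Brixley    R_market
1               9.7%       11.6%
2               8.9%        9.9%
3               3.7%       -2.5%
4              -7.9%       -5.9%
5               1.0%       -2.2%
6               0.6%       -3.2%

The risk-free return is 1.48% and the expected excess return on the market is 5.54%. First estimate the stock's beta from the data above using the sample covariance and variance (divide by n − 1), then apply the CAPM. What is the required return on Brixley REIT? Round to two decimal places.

Mean R_i = (9.7 + 8.9 + 3.7 − 7.9 + 1.0 + 0.6) / 6 = 2.6667%
Mean R_m = (11.6 + 9.9 − 2.5 − 5.9 − 2.2 − 3.2) / 6 = 1.2833%
Σ(R_i − R̄_i)(R_m − R̄_m) = 213.3367  ⇒  Cov = 213.3367 / 5 = 42.6673
Σ(R_m − R̄_m)² = 278.8283  ⇒  Var(R_m) = 278.8283 / 5 = 55.7657
β = Cov / Var(R_m) = 42.6673 / 55.7657 = 0.7651
E(R) = R_f + β × MRP = 1.48% + 0.7651 × 5.54% = 5.72%

5.72%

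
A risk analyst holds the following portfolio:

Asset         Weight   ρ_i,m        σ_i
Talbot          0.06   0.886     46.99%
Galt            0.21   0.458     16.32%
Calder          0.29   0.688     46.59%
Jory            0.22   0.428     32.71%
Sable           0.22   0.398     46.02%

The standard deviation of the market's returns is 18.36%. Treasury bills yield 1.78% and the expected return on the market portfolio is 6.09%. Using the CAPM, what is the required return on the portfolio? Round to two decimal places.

6.59%

β_Talbot = 0.886 × 46.99% / 18.36% = 2.2676
β_Galt = 0.458 × 16.32% / 18.36% = 0.4071
β_Calder = 0.688 × 46.59% / 18.36% = 1.7459
β_Jory = 0.428 × 32.71% / 18.36% = 0.7625
β_Sable = 0.398 × 46.02% / 18.36% = 0.9976
β_P = Σ w_i β_i = 0.06×2.2676 + 0.21×0.4071 + 0.29×1.7459 + 0.22×0.7625 + 0.22×0.9976 = 1.1151
MRP = 6.09% − 1.78% = 4.31%
E(R_P) = R_f + β_P × MRP = 1.78% + 1.1151 × 4.31% = 6.59%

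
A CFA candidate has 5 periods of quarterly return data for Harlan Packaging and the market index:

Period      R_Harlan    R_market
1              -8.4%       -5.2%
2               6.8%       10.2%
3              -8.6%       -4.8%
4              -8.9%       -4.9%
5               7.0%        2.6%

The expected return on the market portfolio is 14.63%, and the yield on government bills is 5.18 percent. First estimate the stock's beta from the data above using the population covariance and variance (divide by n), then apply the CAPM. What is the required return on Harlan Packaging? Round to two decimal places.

16.02%

Mean R_i = (-8.4 + 6.8 − 8.6 − 8.9 + 7.0) / 5 = -2.4200%
Mean R_m = (-5.2 + 10.2 − 4.8 − 4.9 + 2.6) / 5 = -0.4200%
Σ(R_i − R̄_i)(R_m − R̄_m) = 211.0480  ⇒  Cov = 211.0480 / 5 = 42.2096
Σ(R_m − R̄_m)² = 184.0080  ⇒  Var(R_m) = 184.0080 / 5 = 36.8016
β = Cov / Var(R_m) = 42.2096 / 36.8016 = 1.1470
MRP = 14.63% − 5.18% = 9.45%
E(R) = R_f + β × MRP = 5.18% + 1.1470 × 9.45% = 16.02%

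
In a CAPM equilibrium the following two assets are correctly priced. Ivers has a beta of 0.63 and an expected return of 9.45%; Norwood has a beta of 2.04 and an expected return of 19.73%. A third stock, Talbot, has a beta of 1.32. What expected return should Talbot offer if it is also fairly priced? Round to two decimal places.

MRP (SML slope) = (19.73% − 9.45%) / (2.04 − 0.63) = 10.28% / 1.41 = 7.2908%
R_f (intercept) = 9.45% − 0.63 × 7.2908% = 4.8568%
E(R_Talbot) = R_f + β × MRP = 4.8568% + 1.32 × 7.2908% = 14.48%

14.48%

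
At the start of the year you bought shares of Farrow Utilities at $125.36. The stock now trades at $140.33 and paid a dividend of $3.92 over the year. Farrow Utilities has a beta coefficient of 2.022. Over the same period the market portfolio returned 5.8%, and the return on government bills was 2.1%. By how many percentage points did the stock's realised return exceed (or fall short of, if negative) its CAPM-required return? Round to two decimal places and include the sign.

Realised HPR = (P1 + D1 − P0) / P0 = (140.33 + 3.92 − 125.36) / 125.36 = 18.89 / 125.36 = 15.0686%
MRP = 5.8% − 2.1% = 3.70%
CAPM required = R_f + β·MRP = 2.1% + 2.022 × 3.7% = 9.5814%
α = realised − required = 15.0686% − 9.5814% = +5.49%

+5.49%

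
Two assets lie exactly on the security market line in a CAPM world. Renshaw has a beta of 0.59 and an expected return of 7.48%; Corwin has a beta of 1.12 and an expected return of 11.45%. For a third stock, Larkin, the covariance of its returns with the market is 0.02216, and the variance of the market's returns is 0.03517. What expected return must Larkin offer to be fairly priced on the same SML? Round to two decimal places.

7.78%

MRP = (11.45% − 7.48%) / (1.12 − 0.59) = 7.4906%
R_f = 7.48% − 0.59 × 7.4906% = 3.0605%
β_Larkin = Cov / Var(R_m) = 0.02216 / 0.03517 = 0.6301
E(R_Larkin) = R_f + β × MRP = 3.0605% + 0.6301 × 7.4906% = 7.78%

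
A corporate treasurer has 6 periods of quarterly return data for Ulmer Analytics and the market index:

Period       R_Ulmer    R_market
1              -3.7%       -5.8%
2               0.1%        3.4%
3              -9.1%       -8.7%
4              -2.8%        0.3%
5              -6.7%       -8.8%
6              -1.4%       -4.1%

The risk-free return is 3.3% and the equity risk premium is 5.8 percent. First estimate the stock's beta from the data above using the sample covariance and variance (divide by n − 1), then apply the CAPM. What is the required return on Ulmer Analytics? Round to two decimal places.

6.72%

Mean R_i = (-3.7 + 0.1 − 9.1 − 2.8 − 6.7 − 1.4) / 6 = -3.9333%
Mean R_m = (-5.8 + 3.4 − 8.7 + 0.3 − 8.8 − 4.1) / 6 = -3.9500%
Σ(R_i − R̄_i)(R_m − R̄_m) = 71.6100  ⇒  Cov = 71.6100 / 5 = 14.3220
Σ(R_m − R̄_m)² = 121.6150  ⇒  Var(R_m) = 121.6150 / 5 = 24.3230
β = Cov / Var(R_m) = 14.3220 / 24.3230 = 0.5888
E(R) = R_f + β × MRP = 3.3% + 0.5888 × 5.8% = 6.72%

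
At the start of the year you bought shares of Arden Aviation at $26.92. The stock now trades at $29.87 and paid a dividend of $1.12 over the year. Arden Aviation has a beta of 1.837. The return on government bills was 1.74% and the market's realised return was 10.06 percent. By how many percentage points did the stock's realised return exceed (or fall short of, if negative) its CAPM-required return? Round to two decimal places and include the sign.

Realised HPR = (P1 + D1 − P0) / P0 = (29.87 + 1.12 − 26.92) / 26.92 = 4.07 / 26.92 = 15.1189%
MRP = 10.06% − 1.74% = 8.32%
CAPM required = R_f + β·MRP = 1.74% + 1.837 × 8.32% = 17.02384%
α = realised − required = 15.1189% − 17.02384% = -1.90%

-1.90%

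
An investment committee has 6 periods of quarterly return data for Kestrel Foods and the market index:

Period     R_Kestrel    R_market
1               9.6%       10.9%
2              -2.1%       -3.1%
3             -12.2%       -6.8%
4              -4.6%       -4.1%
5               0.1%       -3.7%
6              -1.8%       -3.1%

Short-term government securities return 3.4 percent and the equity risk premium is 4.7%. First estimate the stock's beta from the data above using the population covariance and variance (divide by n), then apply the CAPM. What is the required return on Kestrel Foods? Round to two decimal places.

Mean R_i = (9.6 − 2.1 − 12.2 − 4.6 + 0.1 − 1.8) / 6 = -1.8333%
Mean R_m = (10.9 − 3.1 − 6.8 − 4.1 − 3.7 − 3.1) / 6 = -1.6500%
Σ(R_i − R̄_i)(R_m − R̄_m) = 200.0300  ⇒  Cov = 200.0300 / 6 = 33.3383
Σ(R_m − R̄_m)² = 198.4350  ⇒  Var(R_m) = 198.4350 / 6 = 33.0725
β = Cov / Var(R_m) = 33.3383 / 33.0725 = 1.0080
E(R) = R_f + β × MRP = 3.4% + 1.0080 × 4.7% = 8.14%

8.14%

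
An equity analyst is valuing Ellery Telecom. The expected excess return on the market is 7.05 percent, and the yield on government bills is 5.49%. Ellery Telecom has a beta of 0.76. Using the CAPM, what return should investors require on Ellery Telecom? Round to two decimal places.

10.85%

E(R) = R_f + β × MRP = 5.49% + 0.76 × 7.05% = 10.85%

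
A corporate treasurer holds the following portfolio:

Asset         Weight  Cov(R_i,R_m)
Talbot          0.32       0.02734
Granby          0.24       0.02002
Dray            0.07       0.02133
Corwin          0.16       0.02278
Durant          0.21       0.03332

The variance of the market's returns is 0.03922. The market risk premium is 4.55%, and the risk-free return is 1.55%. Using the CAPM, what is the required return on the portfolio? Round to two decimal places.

4.53%

β_Talbot = 0.02734 / 0.03922 = 0.6971
β_Granby = 0.02002 / 0.03922 = 0.5105
β_Dray = 0.02133 / 0.03922 = 0.5439
β_Corwin = 0.02278 / 0.03922 = 0.5808
β_Durant = 0.03332 / 0.03922 = 0.8496
β_P = Σ w_i β_i = 0.32×0.6971 + 0.24×0.5105 + 0.07×0.5439 + 0.16×0.5808 + 0.21×0.8496 = 0.6550
E(R_P) = R_f + β_P × MRP = 1.55% + 0.6550 × 4.55% = 4.53%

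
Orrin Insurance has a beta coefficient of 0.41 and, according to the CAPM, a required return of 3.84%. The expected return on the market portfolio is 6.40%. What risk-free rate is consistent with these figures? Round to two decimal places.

2.06%

E(R) = R_f + β(E(R_m) − R_f) = R_f(1 − β) + β·E(R_m)
3.84% = R_f × (1 − 0.41) + 0.41 × 6.40%
3.84% = R_f × 0.59 + 2.6240%
R_f = (3.84% − 2.6240%) / 0.59 = 2.06%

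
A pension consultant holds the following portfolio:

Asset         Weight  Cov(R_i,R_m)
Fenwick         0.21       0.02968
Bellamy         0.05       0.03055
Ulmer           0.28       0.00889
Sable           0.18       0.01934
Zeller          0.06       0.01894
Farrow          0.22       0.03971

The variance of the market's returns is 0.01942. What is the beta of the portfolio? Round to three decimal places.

1.215

β_Fenwick = 0.02968 / 0.01942 = 1.5283
β_Bellamy = 0.03055 / 0.01942 = 1.5731
β_Ulmer = 0.00889 / 0.01942 = 0.4578
β_Sable = 0.01934 / 0.01942 = 0.9959
β_Zeller = 0.01894 / 0.01942 = 0.9753
β_Farrow = 0.03971 / 0.01942 = 2.0448
β_P = Σ w_i β_i = 0.21×1.5283 + 0.05×1.5731 + 0.28×0.4578 + 0.18×0.9959 + 0.06×0.9753 + 0.22×2.0448 = 1.2154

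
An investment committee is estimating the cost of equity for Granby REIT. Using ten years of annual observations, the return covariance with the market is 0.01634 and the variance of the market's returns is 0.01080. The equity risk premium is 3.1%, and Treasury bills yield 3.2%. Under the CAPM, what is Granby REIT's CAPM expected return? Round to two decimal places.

β = Cov(R_i, R_m) / Var(R_m) = 0.01634 / 0.01080 = 1.5130
E(R) = R_f + β × MRP = 3.2% + 1.5130 × 3.1% = 7.89%

7.89%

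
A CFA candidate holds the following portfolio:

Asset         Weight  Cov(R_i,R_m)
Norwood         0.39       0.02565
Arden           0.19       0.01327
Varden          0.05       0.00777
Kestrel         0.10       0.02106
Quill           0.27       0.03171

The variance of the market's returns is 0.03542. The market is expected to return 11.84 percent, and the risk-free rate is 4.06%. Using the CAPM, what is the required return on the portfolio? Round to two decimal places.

β_Norwood = 0.02565 / 0.03542 = 0.7242
β_Arden = 0.01327 / 0.03542 = 0.3746
β_Varden = 0.00777 / 0.03542 = 0.2194
β_Kestrel = 0.02106 / 0.03542 = 0.5946
β_Quill = 0.03171 / 0.03542 = 0.8953
β_P = Σ w_i β_i = 0.39×0.7242 + 0.19×0.3746 + 0.05×0.2194 + 0.10×0.5946 + 0.27×0.8953 = 0.6658
MRP = 11.84% − 4.06% = 7.78%
E(R_P) = R_f + β_P × MRP = 4.06% + 0.6658 × 7.78% = 9.24%

9.24%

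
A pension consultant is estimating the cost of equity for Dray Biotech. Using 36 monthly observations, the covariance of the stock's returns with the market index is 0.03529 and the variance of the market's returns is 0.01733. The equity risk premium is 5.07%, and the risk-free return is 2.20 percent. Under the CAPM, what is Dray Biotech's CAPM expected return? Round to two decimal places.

12.52%

β = Cov(R_i, R_m) / Var(R_m) = 0.03529 / 0.01733 = 2.0364
E(R) = R_f + β × MRP = 2.20% + 2.0364 × 5.07% = 12.52%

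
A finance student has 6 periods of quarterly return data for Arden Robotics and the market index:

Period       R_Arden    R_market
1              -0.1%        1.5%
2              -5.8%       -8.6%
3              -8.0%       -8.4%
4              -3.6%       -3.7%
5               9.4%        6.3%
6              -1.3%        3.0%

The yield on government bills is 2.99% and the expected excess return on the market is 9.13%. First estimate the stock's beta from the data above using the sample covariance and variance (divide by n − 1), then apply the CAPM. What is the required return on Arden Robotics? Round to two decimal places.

11.04%

Mean R_i = (-0.1 − 5.8 − 8.0 − 3.6 + 9.4 − 1.3) / 6 = -1.5667%
Mean R_m = (1.5 − 8.6 − 8.4 − 3.7 + 6.3 + 3.0) / 6 = -1.6500%
Σ(R_i − R̄_i)(R_m − R̄_m) = 170.0600  ⇒  Cov = 170.0600 / 5 = 34.0120
Σ(R_m − R̄_m)² = 192.8150  ⇒  Var(R_m) = 192.8150 / 5 = 38.5630
β = Cov / Var(R_m) = 34.0120 / 38.5630 = 0.8820
E(R) = R_f + β × MRP = 2.99% + 0.8820 × 9.13% = 11.04%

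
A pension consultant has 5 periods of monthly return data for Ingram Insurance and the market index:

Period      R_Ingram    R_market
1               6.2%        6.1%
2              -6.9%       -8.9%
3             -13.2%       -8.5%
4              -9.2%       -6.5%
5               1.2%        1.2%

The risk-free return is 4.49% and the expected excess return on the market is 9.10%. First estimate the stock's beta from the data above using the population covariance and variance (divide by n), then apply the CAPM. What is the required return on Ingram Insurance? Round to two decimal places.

14.76%

Mean R_i = (6.2 − 6.9 − 13.2 − 9.2 + 1.2) / 5 = -4.3800%
Mean R_m = (6.1 − 8.9 − 8.5 − 6.5 + 1.2) / 5 = -3.3200%
Σ(R_i − R̄_i)(R_m − R̄_m) = 199.9620  ⇒  Cov = 199.9620 / 5 = 39.9924
Σ(R_m − R̄_m)² = 177.2480  ⇒  Var(R_m) = 177.2480 / 5 = 35.4496
β = Cov / Var(R_m) = 39.9924 / 35.4496 = 1.1281
E(R) = R_f + β × MRP = 4.49% + 1.1281 × 9.10% = 14.76%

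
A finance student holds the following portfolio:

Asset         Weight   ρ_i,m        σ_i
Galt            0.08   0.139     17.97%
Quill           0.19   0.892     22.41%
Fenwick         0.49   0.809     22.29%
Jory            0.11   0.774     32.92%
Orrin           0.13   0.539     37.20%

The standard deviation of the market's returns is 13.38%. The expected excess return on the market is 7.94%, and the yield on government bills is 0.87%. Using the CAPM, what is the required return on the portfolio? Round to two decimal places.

β_Galt = 0.139 × 17.97% / 13.38% = 0.1867
β_Quill = 0.892 × 22.41% / 13.38% = 1.4940
β_Fenwick = 0.809 × 22.29% / 13.38% = 1.3477
β_Jory = 0.774 × 32.92% / 13.38% = 1.9043
β_Orrin = 0.539 × 37.20% / 13.38% = 1.4986
β_P = Σ w_i β_i = 0.08×0.1867 + 0.19×1.4940 + 0.49×1.3477 + 0.11×1.9043 + 0.13×1.4986 = 1.3635
E(R_P) = R_f + β_P × MRP = 0.87% + 1.3635 × 7.94% = 11.70%

11.70%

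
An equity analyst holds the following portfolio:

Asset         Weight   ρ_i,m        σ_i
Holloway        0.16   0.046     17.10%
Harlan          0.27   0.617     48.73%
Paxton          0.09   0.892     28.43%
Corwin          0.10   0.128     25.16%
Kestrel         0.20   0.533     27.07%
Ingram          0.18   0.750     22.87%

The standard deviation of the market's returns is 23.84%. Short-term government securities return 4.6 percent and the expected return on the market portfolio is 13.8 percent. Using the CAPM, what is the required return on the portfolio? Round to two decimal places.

11.09%

β_Holloway = 0.046 × 17.10% / 23.84% = 0.0330
β_Harlan = 0.617 × 48.73% / 23.84% = 1.2612
β_Paxton = 0.892 × 28.43% / 23.84% = 1.0637
β_Corwin = 0.128 × 25.16% / 23.84% = 0.1351
β_Kestrel = 0.533 × 27.07% / 23.84% = 0.6052
β_Ingram = 0.750 × 22.87% / 23.84% = 0.7195
β_P = Σ w_i β_i = 0.16×0.0330 + 0.27×1.2612 + 0.09×1.0637 + 0.10×0.1351 + 0.20×0.6052 + 0.18×0.7195 = 0.7056
MRP = 13.8% − 4.6% = 9.20%
E(R_P) = R_f + β_P × MRP = 4.6% + 0.7056 × 9.2% = 11.09%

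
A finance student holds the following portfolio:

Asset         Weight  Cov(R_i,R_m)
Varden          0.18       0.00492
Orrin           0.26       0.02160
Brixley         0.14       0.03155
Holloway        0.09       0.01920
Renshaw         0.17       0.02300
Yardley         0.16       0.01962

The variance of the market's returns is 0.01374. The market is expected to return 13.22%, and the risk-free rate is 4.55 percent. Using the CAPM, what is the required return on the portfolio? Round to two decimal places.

16.98%

β_Varden = 0.00492 / 0.01374 = 0.3581
β_Orrin = 0.02160 / 0.01374 = 1.5721
β_Brixley = 0.03155 / 0.01374 = 2.2962
β_Holloway = 0.01920 / 0.01374 = 1.3974
β_Renshaw = 0.02300 / 0.01374 = 1.6739
β_Yardley = 0.01962 / 0.01374 = 1.4279
β_P = Σ w_i β_i = 0.18×0.3581 + 0.26×1.5721 + 0.14×2.2962 + 0.09×1.3974 + 0.17×1.6739 + 0.16×1.4279 = 1.4335
MRP = 13.22% − 4.55% = 8.67%
E(R_P) = R_f + β_P × MRP = 4.55% + 1.4335 × 8.67% = 16.98%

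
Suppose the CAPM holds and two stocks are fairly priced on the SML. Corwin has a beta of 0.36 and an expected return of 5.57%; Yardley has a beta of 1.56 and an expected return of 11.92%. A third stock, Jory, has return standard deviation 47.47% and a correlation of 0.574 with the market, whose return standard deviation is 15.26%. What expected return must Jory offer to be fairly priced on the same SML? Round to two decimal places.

13.11%

MRP = (11.92% − 5.57%) / (1.56 − 0.36) = 5.2917%
R_f = 5.57% − 0.36 × 5.2917% = 3.6650%
β_Jory = ρ·σ_i/σ_m = 0.574 × 47.47 / 15.26 = 1.7856
E(R_Jory) = R_f + β × MRP = 3.6650% + 1.7856 × 5.2917% = 13.11%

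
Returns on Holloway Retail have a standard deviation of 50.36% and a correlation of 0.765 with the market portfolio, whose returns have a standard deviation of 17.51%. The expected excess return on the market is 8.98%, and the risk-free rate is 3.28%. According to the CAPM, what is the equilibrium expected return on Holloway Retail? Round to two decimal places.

23.04%

β = ρ × σ_i / σ_m = 0.765 × 50.36% / 17.51% = 2.2002
E(R) = 3.28% + 2.2002 × 8.98% = 23.04%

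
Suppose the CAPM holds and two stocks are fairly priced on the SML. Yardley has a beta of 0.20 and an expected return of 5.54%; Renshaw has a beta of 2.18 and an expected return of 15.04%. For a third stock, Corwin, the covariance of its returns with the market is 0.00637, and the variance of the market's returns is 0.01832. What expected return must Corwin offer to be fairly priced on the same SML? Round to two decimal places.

6.25%

MRP = (15.04% − 5.54%) / (2.18 − 0.20) = 4.7980%
R_f = 5.54% − 0.20 × 4.7980% = 4.5804%
β_Corwin = Cov / Var(R_m) = 0.00637 / 0.01832 = 0.3477
E(R_Corwin) = R_f + β × MRP = 4.5804% + 0.3477 × 4.7980% = 6.25%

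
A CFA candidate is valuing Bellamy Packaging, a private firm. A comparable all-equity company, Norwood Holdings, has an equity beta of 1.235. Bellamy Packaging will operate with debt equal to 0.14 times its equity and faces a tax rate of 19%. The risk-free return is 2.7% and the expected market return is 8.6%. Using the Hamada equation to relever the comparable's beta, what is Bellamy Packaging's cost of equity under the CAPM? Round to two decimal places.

10.81%

β_L = β_U × [1 + (1 − t)(D/E)] = 1.235 × [1 + (1 − 0.19) × 0.14]
    = 1.235 × [1 + 0.81 × 0.14] = 1.235 × 1.1134 = 1.3750
MRP = 8.6% − 2.7% = 5.90%
E(R) = R_f + β_L × MRP = 2.7% + 1.3750 × 5.9% = 10.81%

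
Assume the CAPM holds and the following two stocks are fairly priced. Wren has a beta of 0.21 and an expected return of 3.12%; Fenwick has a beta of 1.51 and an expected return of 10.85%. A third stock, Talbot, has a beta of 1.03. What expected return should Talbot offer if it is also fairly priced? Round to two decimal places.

MRP (SML slope) = (10.85% − 3.12%) / (1.51 − 0.21) = 7.73% / 1.30 = 5.9462%
R_f (intercept) = 3.12% − 0.21 × 5.9462% = 1.8713%
E(R_Talbot) = R_f + β × MRP = 1.8713% + 1.03 × 5.9462% = 8.00%

8.00%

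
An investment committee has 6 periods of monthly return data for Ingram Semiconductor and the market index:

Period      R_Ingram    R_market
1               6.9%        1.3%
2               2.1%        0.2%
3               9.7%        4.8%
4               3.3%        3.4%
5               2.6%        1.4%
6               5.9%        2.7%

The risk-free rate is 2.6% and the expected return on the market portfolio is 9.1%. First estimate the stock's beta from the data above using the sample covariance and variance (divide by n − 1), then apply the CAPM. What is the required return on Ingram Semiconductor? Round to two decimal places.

10.39%

Mean R_i = (6.9 + 2.1 + 9.7 + 3.3 + 2.6 + 5.9) / 6 = 5.0833%
Mean R_m = (1.3 + 0.2 + 4.8 + 3.4 + 1.4 + 2.7) / 6 = 2.3000%
Σ(R_i − R̄_i)(R_m − R̄_m) = 16.5900  ⇒  Cov = 16.5900 / 5 = 3.3180
Σ(R_m − R̄_m)² = 13.8400  ⇒  Var(R_m) = 13.8400 / 5 = 2.7680
β = Cov / Var(R_m) = 3.3180 / 2.7680 = 1.1987
MRP = 9.1% − 2.6% = 6.50%
E(R) = R_f + β × MRP = 2.6% + 1.1987 × 6.5% = 10.39%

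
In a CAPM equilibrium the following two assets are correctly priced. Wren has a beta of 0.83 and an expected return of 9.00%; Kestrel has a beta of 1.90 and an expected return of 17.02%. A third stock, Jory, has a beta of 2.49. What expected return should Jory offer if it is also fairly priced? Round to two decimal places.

MRP (SML slope) = (17.02% − 9.00%) / (1.90 − 0.83) = 8.02% / 1.07 = 7.4953%
R_f (intercept) = 9.00% − 0.83 × 7.4953% = 2.7789%
E(R_Jory) = R_f + β × MRP = 2.7789% + 2.49 × 7.4953% = 21.44%

21.44%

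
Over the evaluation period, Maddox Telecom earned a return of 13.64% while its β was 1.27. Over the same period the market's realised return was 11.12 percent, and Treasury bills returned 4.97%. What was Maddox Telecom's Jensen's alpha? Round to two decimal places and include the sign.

+0.86%

Market excess return = 11.12% − 4.97% = 6.15%
CAPM benchmark = R_f + β(R_m − R_f) = 4.97% + 1.27 × 6.15% = 12.7805%
α = actual − benchmark = 13.64% − 12.7805% = +0.86%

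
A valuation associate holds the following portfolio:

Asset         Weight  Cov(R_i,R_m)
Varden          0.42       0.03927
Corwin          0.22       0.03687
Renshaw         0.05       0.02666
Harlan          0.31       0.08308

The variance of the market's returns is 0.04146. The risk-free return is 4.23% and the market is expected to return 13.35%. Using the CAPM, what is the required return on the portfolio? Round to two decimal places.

15.60%

β_Varden = 0.03927 / 0.04146 = 0.9472
β_Corwin = 0.03687 / 0.04146 = 0.8893
β_Renshaw = 0.02666 / 0.04146 = 0.6430
β_Harlan = 0.08308 / 0.04146 = 2.0039
β_P = Σ w_i β_i = 0.42×0.9472 + 0.22×0.8893 + 0.05×0.6430 + 0.31×2.0039 = 1.2468
MRP = 13.35% − 4.23% = 9.12%
E(R_P) = R_f + β_P × MRP = 4.23% + 1.2468 × 9.12% = 15.60%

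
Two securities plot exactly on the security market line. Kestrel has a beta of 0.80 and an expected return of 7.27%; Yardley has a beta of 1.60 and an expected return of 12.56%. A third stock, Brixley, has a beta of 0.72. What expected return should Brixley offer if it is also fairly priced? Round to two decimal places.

6.74%

MRP (SML slope) = (12.56% − 7.27%) / (1.60 − 0.80) = 5.29% / 0.80 = 6.6125%
R_f (intercept) = 7.27% − 0.80 × 6.6125% = 1.9800%
E(R_Brixley) = R_f + β × MRP = 1.9800% + 0.72 × 6.6125% = 6.74%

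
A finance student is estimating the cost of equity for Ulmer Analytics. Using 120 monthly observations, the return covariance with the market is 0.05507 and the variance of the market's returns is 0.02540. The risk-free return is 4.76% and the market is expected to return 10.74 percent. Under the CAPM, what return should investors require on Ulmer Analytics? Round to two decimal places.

β = Cov(R_i, R_m) / Var(R_m) = 0.05507 / 0.02540 = 2.1681
MRP = 10.74% − 4.76% = 5.98%
E(R) = R_f + β × MRP = 4.76% + 2.1681 × 5.98% = 17.73%

17.73%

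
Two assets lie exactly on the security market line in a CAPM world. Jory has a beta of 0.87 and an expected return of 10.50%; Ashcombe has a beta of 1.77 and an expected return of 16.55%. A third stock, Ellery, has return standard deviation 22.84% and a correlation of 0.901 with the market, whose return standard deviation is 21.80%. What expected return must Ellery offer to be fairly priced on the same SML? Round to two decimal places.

11.00%

MRP = (16.55% − 10.50%) / (1.77 − 0.87) = 6.7222%
R_f = 10.50% − 0.87 × 6.7222% = 4.6517%
β_Ellery = ρ·σ_i/σ_m = 0.901 × 22.84 / 21.80 = 0.9440
E(R_Ellery) = R_f + β × MRP = 4.6517% + 0.9440 × 6.7222% = 11.00%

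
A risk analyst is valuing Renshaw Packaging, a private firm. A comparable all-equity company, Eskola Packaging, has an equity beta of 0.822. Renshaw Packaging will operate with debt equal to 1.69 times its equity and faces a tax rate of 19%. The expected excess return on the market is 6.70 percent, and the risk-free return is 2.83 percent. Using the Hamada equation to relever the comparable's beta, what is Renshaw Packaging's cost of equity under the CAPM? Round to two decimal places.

β_L = β_U × [1 + (1 − t)(D/E)] = 0.822 × [1 + (1 − 0.19) × 1.69]
    = 0.822 × [1 + 0.81 × 1.69] = 0.822 × 2.3689 = 1.9472
E(R) = R_f + β_L × MRP = 2.83% + 1.9472 × 6.70% = 15.88%

15.88%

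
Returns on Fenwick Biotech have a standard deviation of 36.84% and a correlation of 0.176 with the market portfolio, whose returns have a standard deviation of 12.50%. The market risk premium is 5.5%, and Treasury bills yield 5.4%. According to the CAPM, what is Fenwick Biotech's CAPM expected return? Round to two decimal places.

β = ρ × σ_i / σ_m = 0.176 × 36.84% / 12.50% = 0.5187
E(R) = 5.4% + 0.5187 × 5.5% = 8.25%

8.25%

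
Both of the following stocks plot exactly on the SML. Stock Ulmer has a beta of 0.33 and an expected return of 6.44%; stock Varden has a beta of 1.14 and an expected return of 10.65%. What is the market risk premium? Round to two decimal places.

Both satisfy E(R) = R_f + β·MRP, so the slope of the SML is
MRP = (10.65% − 6.44%) / (1.14 − 0.33) = 4.21% / 0.81 = 5.1975%

5.20%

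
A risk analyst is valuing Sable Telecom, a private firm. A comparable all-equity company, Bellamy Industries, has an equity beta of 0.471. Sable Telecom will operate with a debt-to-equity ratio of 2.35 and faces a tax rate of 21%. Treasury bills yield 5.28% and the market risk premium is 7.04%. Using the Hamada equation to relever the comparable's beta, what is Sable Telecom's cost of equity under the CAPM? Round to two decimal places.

14.75%

β_L = β_U × [1 + (1 − t)(D/E)] = 0.471 × [1 + (1 − 0.21) × 2.35]
    = 0.471 × [1 + 0.79 × 2.35] = 0.471 × 2.8565 = 1.3454
E(R) = R_f + β_L × MRP = 5.28% + 1.3454 × 7.04% = 14.75%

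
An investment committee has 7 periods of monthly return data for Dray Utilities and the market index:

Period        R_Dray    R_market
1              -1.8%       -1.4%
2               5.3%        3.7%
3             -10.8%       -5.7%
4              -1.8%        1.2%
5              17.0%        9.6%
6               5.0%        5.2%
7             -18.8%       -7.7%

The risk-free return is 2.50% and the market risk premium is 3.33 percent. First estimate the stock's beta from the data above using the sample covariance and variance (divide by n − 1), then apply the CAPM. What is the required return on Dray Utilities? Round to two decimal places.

8.72%

Mean R_i = (-1.8 + 5.3 − 10.8 − 1.8 + 17.0 + 5.0 − 18.8) / 7 = -0.8429%
Mean R_m = (-1.4 + 3.7 − 5.7 + 1.2 + 9.6 + 5.2 − 7.7) / 7 = 0.7000%
Σ(R_i − R̄_i)(R_m − R̄_m) = 419.6200  ⇒  Cov = 419.6200 / 6 = 69.9367
Σ(R_m − R̄_m)² = 224.6400  ⇒  Var(R_m) = 224.6400 / 6 = 37.4400
β = Cov / Var(R_m) = 69.9367 / 37.4400 = 1.8680
E(R) = R_f + β × MRP = 2.50% + 1.8680 × 3.33% = 8.72%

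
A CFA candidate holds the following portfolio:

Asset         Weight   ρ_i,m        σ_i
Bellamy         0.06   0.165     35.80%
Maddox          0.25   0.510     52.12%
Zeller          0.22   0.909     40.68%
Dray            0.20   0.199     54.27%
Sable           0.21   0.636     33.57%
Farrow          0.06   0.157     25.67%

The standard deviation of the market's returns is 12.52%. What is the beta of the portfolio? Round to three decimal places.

β_Bellamy = 0.165 × 35.80% / 12.52% = 0.4718
β_Maddox = 0.510 × 52.12% / 12.52% = 2.1231
β_Zeller = 0.909 × 40.68% / 12.52% = 2.9535
β_Dray = 0.199 × 54.27% / 12.52% = 0.8626
β_Sable = 0.636 × 33.57% / 12.52% = 1.7053
β_Farrow = 0.157 × 25.67% / 12.52% = 0.3219
β_P = Σ w_i β_i = 0.06×0.4718 + 0.25×2.1231 + 0.22×2.9535 + 0.20×0.8626 + 0.21×1.7053 + 0.06×0.3219 = 1.7588

1.759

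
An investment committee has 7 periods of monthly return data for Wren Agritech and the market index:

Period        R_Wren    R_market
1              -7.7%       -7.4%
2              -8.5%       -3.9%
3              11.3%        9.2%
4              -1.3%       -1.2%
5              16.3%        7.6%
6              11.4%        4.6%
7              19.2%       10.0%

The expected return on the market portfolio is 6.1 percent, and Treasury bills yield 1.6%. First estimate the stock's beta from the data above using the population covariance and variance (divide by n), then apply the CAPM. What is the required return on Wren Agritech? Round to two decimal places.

Mean R_i = (-7.7 − 8.5 + 11.3 − 1.3 + 16.3 + 11.4 + 19.2) / 7 = 5.8143%
Mean R_m = (-7.4 − 3.9 + 9.2 − 1.2 + 7.6 + 4.6 + 10.0) / 7 = 2.7000%
Σ(R_i − R̄_i)(R_m − R̄_m) = 454.0800  ⇒  Cov = 454.0800 / 7 = 64.8686
Σ(R_m − R̄_m)² = 283.9400  ⇒  Var(R_m) = 283.9400 / 7 = 40.5629
β = Cov / Var(R_m) = 64.8686 / 40.5629 = 1.5992
MRP = 6.1% − 1.6% = 4.50%
E(R) = R_f + β × MRP = 1.6% + 1.5992 × 4.5% = 8.80%

8.80%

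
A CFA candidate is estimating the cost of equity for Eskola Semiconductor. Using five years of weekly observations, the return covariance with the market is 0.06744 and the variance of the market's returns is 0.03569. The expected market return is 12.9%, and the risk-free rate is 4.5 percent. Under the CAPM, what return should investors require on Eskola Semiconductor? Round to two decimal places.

20.37%

β = Cov(R_i, R_m) / Var(R_m) = 0.06744 / 0.03569 = 1.8896
MRP = 12.9% − 4.5% = 8.40%
E(R) = R_f + β × MRP = 4.5% + 1.8896 × 8.4% = 20.37%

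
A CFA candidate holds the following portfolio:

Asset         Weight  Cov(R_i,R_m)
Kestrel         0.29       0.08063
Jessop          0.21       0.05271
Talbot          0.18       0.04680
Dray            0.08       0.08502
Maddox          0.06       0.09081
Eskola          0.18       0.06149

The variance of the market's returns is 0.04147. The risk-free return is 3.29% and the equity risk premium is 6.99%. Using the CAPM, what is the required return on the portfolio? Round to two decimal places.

14.45%

β_Kestrel = 0.08063 / 0.04147 = 1.9443
β_Jessop = 0.05271 / 0.04147 = 1.2710
β_Talbot = 0.04680 / 0.04147 = 1.1285
β_Dray = 0.08502 / 0.04147 = 2.0502
β_Maddox = 0.09081 / 0.04147 = 2.1898
β_Eskola = 0.06149 / 0.04147 = 1.4828
β_P = Σ w_i β_i = 0.29×1.9443 + 0.21×1.2710 + 0.18×1.1285 + 0.08×2.0502 + 0.06×2.1898 + 0.18×1.4828 = 1.5962
E(R_P) = R_f + β_P × MRP = 3.29% + 1.5962 × 6.99% = 14.45%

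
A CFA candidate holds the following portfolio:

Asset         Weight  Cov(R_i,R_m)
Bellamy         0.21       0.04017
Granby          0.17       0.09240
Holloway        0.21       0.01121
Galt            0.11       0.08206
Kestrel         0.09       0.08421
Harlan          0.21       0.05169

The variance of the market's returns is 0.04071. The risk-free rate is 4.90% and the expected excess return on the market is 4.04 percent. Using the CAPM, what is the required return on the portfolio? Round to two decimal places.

β_Bellamy = 0.04017 / 0.04071 = 0.9867
β_Granby = 0.09240 / 0.04071 = 2.2697
β_Holloway = 0.01121 / 0.04071 = 0.2754
β_Galt = 0.08206 / 0.04071 = 2.0157
β_Kestrel = 0.08421 / 0.04071 = 2.0685
β_Harlan = 0.05169 / 0.04071 = 1.2697
β_P = Σ w_i β_i = 0.21×0.9867 + 0.17×2.2697 + 0.21×0.2754 + 0.11×2.0157 + 0.09×2.0685 + 0.21×1.2697 = 1.3254
E(R_P) = R_f + β_P × MRP = 4.90% + 1.3254 × 4.04% = 10.25%

10.25%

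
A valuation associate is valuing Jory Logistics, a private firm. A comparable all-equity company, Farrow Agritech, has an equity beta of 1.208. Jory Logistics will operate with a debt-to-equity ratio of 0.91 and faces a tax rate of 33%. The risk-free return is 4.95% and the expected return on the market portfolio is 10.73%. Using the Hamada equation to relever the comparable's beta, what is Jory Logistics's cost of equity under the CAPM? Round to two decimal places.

16.19%

β_L = β_U × [1 + (1 − t)(D/E)] = 1.208 × [1 + (1 − 0.33) × 0.91]
    = 1.208 × [1 + 0.67 × 0.91] = 1.208 × 1.6097 = 1.9445
MRP = 10.73% − 4.95% = 5.78%
E(R) = R_f + β_L × MRP = 4.95% + 1.9445 × 5.78% = 16.19%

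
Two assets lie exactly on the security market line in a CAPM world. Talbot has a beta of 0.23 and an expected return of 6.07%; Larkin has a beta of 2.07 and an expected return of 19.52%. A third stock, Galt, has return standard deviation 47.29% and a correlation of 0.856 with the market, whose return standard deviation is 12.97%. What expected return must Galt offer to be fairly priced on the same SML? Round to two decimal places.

27.20%

MRP = (19.52% − 6.07%) / (2.07 − 0.23) = 7.3098%
R_f = 6.07% − 0.23 × 7.3098% = 4.3887%
β_Galt = ρ·σ_i/σ_m = 0.856 × 47.29 / 12.97 = 3.1211
E(R_Galt) = R_f + β × MRP = 4.3887% + 3.1211 × 7.3098% = 27.20%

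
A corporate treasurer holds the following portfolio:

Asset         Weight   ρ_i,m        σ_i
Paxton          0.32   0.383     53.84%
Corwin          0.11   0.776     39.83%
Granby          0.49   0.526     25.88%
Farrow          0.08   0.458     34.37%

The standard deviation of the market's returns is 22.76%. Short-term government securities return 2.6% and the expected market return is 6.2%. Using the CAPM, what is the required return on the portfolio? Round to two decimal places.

β_Paxton = 0.383 × 53.84% / 22.76% = 0.9060
β_Corwin = 0.776 × 39.83% / 22.76% = 1.3580
β_Granby = 0.526 × 25.88% / 22.76% = 0.5981
β_Farrow = 0.458 × 34.37% / 22.76% = 0.6916
β_P = Σ w_i β_i = 0.32×0.9060 + 0.11×1.3580 + 0.49×0.5981 + 0.08×0.6916 = 0.7877
MRP = 6.2% − 2.6% = 3.60%
E(R_P) = R_f + β_P × MRP = 2.6% + 0.7877 × 3.6% = 5.44%

5.44%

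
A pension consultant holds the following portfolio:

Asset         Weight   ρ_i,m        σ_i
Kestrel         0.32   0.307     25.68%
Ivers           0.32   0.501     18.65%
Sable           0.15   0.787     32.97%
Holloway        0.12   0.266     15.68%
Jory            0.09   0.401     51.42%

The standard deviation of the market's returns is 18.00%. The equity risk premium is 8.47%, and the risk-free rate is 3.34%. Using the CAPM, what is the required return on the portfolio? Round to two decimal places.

8.87%

β_Kestrel = 0.307 × 25.68% / 18.00% = 0.4380
β_Ivers = 0.501 × 18.65% / 18.00% = 0.5191
β_Sable = 0.787 × 32.97% / 18.00% = 1.4415
β_Holloway = 0.266 × 15.68% / 18.00% = 0.2317
β_Jory = 0.401 × 51.42% / 18.00% = 1.1455
β_P = Σ w_i β_i = 0.32×0.4380 + 0.32×0.5191 + 0.15×1.4415 + 0.12×0.2317 + 0.09×1.1455 = 0.6534
E(R_P) = R_f + β_P × MRP = 3.34% + 0.6534 × 8.47% = 8.87%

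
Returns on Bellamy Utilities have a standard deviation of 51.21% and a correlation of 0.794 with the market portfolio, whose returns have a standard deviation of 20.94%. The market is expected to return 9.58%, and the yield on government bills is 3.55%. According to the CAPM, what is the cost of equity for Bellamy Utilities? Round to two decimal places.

15.26%

β = ρ × σ_i / σ_m = 0.794 × 51.21% / 20.94% = 1.9418
MRP = 9.58% − 3.55% = 6.03%
E(R) = 3.55% + 1.9418 × 6.03% = 15.26%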